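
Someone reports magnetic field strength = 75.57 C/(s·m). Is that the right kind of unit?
Yes

magnetic field strength has SI base units: A / m
C/(s·m) reduces to the same SI base units, so it is a valid unit for magnetic field strength.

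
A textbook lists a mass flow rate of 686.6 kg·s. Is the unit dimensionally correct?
No

mass flow rate has SI base units: kg / s
kg·s does NOT reduce to kg / s; a valid unit for mass flow rate would be e.g. kg/s.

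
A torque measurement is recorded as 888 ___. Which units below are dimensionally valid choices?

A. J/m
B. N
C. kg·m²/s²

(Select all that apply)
C

torque has SI base units: kg * m^2 / s^2

Checking each option against kg * m^2 / s^2:
  A. J/m: ✗ does not match
  B. N: ✗ does not match
  C. kg·m²/s²: ✓ matches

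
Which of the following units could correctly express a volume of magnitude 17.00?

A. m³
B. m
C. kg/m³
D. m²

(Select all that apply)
A

volume has SI base units: m^3

Checking each option against m^3:
  A. m³: ✓ matches
  B. m: ✗ does not match
  C. kg/m³: ✗ does not match
  D. m²: ✗ does not match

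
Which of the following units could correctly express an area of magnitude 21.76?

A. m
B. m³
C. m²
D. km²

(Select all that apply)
C, D

area has SI base units: m^2

Checking each option against m^2:
  A. m: ✗ does not match
  B. m³: ✗ does not match
  C. m²: ✓ matches
  D. km²: ✓ matches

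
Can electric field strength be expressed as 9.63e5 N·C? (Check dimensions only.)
No

electric field strength has SI base units: kg * m / (A * s^3)
N·C does NOT reduce to kg * m / (A * s^3); a valid unit for electric field strength would be e.g. V/m.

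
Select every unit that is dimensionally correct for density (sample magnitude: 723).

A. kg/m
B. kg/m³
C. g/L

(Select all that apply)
B, C

density has SI base units: kg / m^3

Checking each option against kg / m^3:
  A. kg/m: ✗ does not match
  B. kg/m³: ✓ matches
  C. g/L: ✓ matches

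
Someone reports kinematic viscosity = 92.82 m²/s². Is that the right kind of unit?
No

kinematic viscosity has SI base units: m^2 / s
m²/s² does NOT reduce to m^2 / s; a valid unit for kinematic viscosity would be e.g. m²/s.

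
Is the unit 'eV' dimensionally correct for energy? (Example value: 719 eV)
Yes

energy has SI base units: kg * m^2 / s^2
eV reduces to the same SI base units, so it is a valid unit for energy.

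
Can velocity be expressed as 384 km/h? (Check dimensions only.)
Yes

velocity has SI base units: m / s
km/h reduces to the same SI base units, so it is a valid unit for velocity.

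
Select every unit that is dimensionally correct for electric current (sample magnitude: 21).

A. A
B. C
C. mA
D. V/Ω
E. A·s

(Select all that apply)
A, C, D

electric current has SI base units: A

Checking each option against A:
  A. A: ✓ matches
  B. C: ✗ does not match
  C. mA: ✓ matches
  D. V/Ω: ✓ matches
  E. A·s: ✗ does not match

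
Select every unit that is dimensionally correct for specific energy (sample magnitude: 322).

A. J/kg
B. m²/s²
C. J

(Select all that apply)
A, B

specific energy has SI base units: m^2 / s^2

Checking each option against m^2 / s^2:
  A. J/kg: ✓ matches
  B. m²/s²: ✓ matches
  C. J: ✗ does not match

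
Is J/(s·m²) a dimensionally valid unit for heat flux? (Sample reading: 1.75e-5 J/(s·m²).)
Yes

heat flux has SI base units: kg / s^3
J/(s·m²) reduces to the same SI base units, so it is a valid unit for heat flux.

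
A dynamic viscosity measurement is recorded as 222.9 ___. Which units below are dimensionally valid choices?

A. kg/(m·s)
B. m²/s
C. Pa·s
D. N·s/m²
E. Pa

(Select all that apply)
A, C, D

dynamic viscosity has SI base units: kg / (m * s)

Checking each option against kg / (m * s):
  A. kg/(m·s): ✓ matches
  B. m²/s: ✗ does not match
  C. Pa·s: ✓ matches
  D. N·s/m²: ✓ matches
  E. Pa: ✗ does not match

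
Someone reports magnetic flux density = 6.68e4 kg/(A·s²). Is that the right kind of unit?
Yes

magnetic flux density has SI base units: kg / (A * s^2)
kg/(A·s²) reduces to the same SI base units, so it is a valid unit for magnetic flux density.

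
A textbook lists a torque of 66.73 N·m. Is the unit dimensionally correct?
Yes

torque has SI base units: kg * m^2 / s^2
N·m reduces to the same SI base units, so it is a valid unit for torque.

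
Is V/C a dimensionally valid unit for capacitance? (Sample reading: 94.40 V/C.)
No

capacitance has SI base units: A^2 * s^4 / (kg * m^2)
V/C does NOT reduce to A^2 * s^4 / (kg * m^2); a valid unit for capacitance would be e.g. F.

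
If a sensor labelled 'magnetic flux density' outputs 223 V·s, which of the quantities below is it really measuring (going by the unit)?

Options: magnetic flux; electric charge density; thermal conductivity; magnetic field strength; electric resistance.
magnetic flux

magnetic flux density should have units dimensionally equivalent to kg / (A * s^2) (e.g. T).
The given unit 'V·s' reduces to kg * m^2 / (A * s^2). Of the listed options, that is the dimensionality of magnetic flux.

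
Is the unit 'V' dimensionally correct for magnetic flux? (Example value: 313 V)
No

magnetic flux has SI base units: kg * m^2 / (A * s^2)
V does NOT reduce to kg * m^2 / (A * s^2); a valid unit for magnetic flux would be e.g. Wb.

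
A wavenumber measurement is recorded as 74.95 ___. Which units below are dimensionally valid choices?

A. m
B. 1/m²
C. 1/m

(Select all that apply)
C

wavenumber has SI base units: 1 / m

Checking each option against 1 / m:
  A. m: ✗ does not match
  B. 1/m²: ✗ does not match
  C. 1/m: ✓ matches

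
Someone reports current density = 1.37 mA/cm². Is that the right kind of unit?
Yes

current density has SI base units: A / m^2
mA/cm² reduces to the same SI base units, so it is a valid unit for current density.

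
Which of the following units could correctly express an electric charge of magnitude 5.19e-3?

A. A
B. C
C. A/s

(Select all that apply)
B

electric charge has SI base units: A * s

Checking each option against A * s:
  A. A: ✗ does not match
  B. C: ✓ matches
  C. A/s: ✗ does not match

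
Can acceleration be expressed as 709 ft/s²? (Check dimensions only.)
Yes

acceleration has SI base units: m / s^2
ft/s² reduces to the same SI base units, so it is a valid unit for acceleration.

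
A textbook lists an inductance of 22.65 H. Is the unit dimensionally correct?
Yes

inductance has SI base units: kg * m^2 / (A^2 * s^2)
H reduces to the same SI base units, so it is a valid unit for inductance.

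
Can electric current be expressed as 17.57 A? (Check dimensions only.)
Yes

electric current has SI base units: A
A reduces to the same SI base units, so it is a valid unit for electric current.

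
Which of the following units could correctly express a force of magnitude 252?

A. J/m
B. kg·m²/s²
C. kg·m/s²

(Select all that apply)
A, C

force has SI base units: kg * m / s^2

Checking each option against kg * m / s^2:
  A. J/m: ✓ matches
  B. kg·m²/s²: ✗ does not match
  C. kg·m/s²: ✓ matches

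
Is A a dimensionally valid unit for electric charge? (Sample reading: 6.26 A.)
No

electric charge has SI base units: A * s
A does NOT reduce to A * s; a valid unit for electric charge would be e.g. C.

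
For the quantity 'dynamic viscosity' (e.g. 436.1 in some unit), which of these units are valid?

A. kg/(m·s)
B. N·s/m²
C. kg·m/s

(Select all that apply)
A, B

dynamic viscosity has SI base units: kg / (m * s)

Checking each option against kg / (m * s):
  A. kg/(m·s): ✓ matches
  B. N·s/m²: ✓ matches
  C. kg·m/s: ✗ does not match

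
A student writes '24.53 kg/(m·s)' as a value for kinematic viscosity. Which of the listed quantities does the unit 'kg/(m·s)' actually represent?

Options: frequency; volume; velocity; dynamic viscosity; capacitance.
dynamic viscosity

kinematic viscosity should have units dimensionally equivalent to m^2 / s (e.g. m²/s).
The given unit 'kg/(m·s)' reduces to kg / (m * s). Of the listed options, that is the dimensionality of dynamic viscosity.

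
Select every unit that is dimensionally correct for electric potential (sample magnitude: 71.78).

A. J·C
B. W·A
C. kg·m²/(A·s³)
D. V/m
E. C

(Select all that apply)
C

electric potential has SI base units: kg * m^2 / (A * s^3)

Checking each option against kg * m^2 / (A * s^3):
  A. J·C: ✗ does not match
  B. W·A: ✗ does not match
  C. kg·m²/(A·s³): ✓ matches
  D. V/m: ✗ does not match
  E. C: ✗ does not match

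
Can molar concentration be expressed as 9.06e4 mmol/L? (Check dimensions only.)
Yes

molar concentration has SI base units: mol / m^3
mmol/L reduces to the same SI base units, so it is a valid unit for molar concentration.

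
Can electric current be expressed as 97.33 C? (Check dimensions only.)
No

electric current has SI base units: A
C does NOT reduce to A; a valid unit for electric current would be e.g. A.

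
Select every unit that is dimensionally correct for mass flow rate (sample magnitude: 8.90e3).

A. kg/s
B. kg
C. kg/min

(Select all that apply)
A, C

mass flow rate has SI base units: kg / s

Checking each option against kg / s:
  A. kg/s: ✓ matches
  B. kg: ✗ does not match
  C. kg/min: ✓ matches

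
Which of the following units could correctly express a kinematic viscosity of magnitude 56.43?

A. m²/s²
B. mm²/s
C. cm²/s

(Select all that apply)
B, C

kinematic viscosity has SI base units: m^2 / s

Checking each option against m^2 / s:
  A. m²/s²: ✗ does not match
  B. mm²/s: ✓ matches
  C. cm²/s: ✓ matches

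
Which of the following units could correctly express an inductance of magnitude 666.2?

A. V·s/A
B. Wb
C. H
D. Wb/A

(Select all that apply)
A, C, D

inductance has SI base units: kg * m^2 / (A^2 * s^2)

Checking each option against kg * m^2 / (A^2 * s^2):
  A. V·s/A: ✓ matches
  B. Wb: ✗ does not match
  C. H: ✓ matches
  D. Wb/A: ✓ matches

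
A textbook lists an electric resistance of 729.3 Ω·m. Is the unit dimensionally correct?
No

electric resistance has SI base units: kg * m^2 / (A^2 * s^3)
Ω·m does NOT reduce to kg * m^2 / (A^2 * s^3); a valid unit for electric resistance would be e.g. Ω.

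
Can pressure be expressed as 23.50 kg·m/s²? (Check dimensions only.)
No

pressure has SI base units: kg / (m * s^2)
kg·m/s² does NOT reduce to kg / (m * s^2); a valid unit for pressure would be e.g. Pa.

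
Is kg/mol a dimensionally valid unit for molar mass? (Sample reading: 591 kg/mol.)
Yes

molar mass has SI base units: kg / mol
kg/mol reduces to the same SI base units, so it is a valid unit for molar mass.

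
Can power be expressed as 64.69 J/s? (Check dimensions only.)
Yes

power has SI base units: kg * m^2 / s^3
J/s reduces to the same SI base units, so it is a valid unit for power.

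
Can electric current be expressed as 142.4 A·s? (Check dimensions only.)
No

electric current has SI base units: A
A·s does NOT reduce to A; a valid unit for electric current would be e.g. A.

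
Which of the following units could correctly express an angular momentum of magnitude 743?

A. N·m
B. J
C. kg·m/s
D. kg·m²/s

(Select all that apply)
D

angular momentum has SI base units: kg * m^2 / s

Checking each option against kg * m^2 / s:
  A. N·m: ✗ does not match
  B. J: ✗ does not match
  C. kg·m/s: ✗ does not match
  D. kg·m²/s: ✓ matches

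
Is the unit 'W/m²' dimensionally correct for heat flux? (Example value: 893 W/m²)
Yes

heat flux has SI base units: kg / s^3
W/m² reduces to the same SI base units, so it is a valid unit for heat flux.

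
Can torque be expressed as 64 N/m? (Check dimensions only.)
No

torque has SI base units: kg * m^2 / s^2
N/m does NOT reduce to kg * m^2 / s^2; a valid unit for torque would be e.g. N·m.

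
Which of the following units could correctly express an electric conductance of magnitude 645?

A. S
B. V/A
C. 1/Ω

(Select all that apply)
A, C

electric conductance has SI base units: A^2 * s^3 / (kg * m^2)

Checking each option against A^2 * s^3 / (kg * m^2):
  A. S: ✓ matches
  B. V/A: ✗ does not match
  C. 1/Ω: ✓ matches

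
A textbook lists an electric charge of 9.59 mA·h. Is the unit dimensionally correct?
Yes

electric charge has SI base units: A * s
mA·h reduces to the same SI base units, so it is a valid unit for electric charge.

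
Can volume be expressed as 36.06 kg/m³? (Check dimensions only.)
No

volume has SI base units: m^3
kg/m³ does NOT reduce to m^3; a valid unit for volume would be e.g. m³.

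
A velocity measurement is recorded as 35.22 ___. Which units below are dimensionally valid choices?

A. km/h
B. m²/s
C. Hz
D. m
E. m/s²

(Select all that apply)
A

velocity has SI base units: m / s

Checking each option against m / s:
  A. km/h: ✓ matches
  B. m²/s: ✗ does not match
  C. Hz: ✗ does not match
  D. m: ✗ does not match
  E. m/s²: ✗ does not match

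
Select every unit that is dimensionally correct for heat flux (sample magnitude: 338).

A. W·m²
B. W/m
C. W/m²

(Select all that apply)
C

heat flux has SI base units: kg / s^3

Checking each option against kg / s^3:
  A. W·m²: ✗ does not match
  B. W/m: ✗ does not match
  C. W/m²: ✓ matches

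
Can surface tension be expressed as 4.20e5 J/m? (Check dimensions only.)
No

surface tension has SI base units: kg / s^2
J/m does NOT reduce to kg / s^2; a valid unit for surface tension would be e.g. N/m.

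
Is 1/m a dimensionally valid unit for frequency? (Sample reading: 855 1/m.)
No

frequency has SI base units: 1 / s
1/m does NOT reduce to 1 / s; a valid unit for frequency would be e.g. Hz.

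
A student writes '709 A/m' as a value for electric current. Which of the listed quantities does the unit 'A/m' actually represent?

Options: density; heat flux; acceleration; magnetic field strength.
magnetic field strength

electric current should have units dimensionally equivalent to A (e.g. A).
The given unit 'A/m' reduces to A / m. Of the listed options, that is the dimensionality of magnetic field strength.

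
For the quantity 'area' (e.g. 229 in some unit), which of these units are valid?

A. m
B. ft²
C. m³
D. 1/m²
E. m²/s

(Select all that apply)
B

area has SI base units: m^2

Checking each option against m^2:
  A. m: ✗ does not match
  B. ft²: ✓ matches
  C. m³: ✗ does not match
  D. 1/m²: ✗ does not match
  E. m²/s: ✗ does not match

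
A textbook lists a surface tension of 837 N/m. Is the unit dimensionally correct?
Yes

surface tension has SI base units: kg / s^2
N/m reduces to the same SI base units, so it is a valid unit for surface tension.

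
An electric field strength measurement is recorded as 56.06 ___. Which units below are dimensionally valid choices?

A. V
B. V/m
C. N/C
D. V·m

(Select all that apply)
B, C

electric field strength has SI base units: kg * m / (A * s^3)

Checking each option against kg * m / (A * s^3):
  A. V: ✗ does not match
  B. V/m: ✓ matches
  C. N/C: ✓ matches
  D. V·m: ✗ does not match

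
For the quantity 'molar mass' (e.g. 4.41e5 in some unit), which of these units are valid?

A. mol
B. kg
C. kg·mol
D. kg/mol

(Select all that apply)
D

molar mass has SI base units: kg / mol

Checking each option against kg / mol:
  A. mol: ✗ does not match
  B. kg: ✗ does not match
  C. kg·mol: ✗ does not match
  D. kg/mol: ✓ matches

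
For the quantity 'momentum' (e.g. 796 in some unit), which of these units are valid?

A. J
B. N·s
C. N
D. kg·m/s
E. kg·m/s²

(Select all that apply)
B, D

momentum has SI base units: kg * m / s

Checking each option against kg * m / s:
  A. J: ✗ does not match
  B. N·s: ✓ matches
  C. N: ✗ does not match
  D. kg·m/s: ✓ matches
  E. kg·m/s²: ✗ does not match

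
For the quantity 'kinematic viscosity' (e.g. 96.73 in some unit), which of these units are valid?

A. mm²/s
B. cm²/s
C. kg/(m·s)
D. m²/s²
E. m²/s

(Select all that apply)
A, B, E

kinematic viscosity has SI base units: m^2 / s

Checking each option against m^2 / s:
  A. mm²/s: ✓ matches
  B. cm²/s: ✓ matches
  C. kg/(m·s): ✗ does not match
  D. m²/s²: ✗ does not match
  E. m²/s: ✓ matches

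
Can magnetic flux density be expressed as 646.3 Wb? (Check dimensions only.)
No

magnetic flux density has SI base units: kg / (A * s^2)
Wb does NOT reduce to kg / (A * s^2); a valid unit for magnetic flux density would be e.g. T.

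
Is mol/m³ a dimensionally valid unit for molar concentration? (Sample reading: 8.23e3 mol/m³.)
Yes

molar concentration has SI base units: mol / m^3
mol/m³ reduces to the same SI base units, so it is a valid unit for molar concentration.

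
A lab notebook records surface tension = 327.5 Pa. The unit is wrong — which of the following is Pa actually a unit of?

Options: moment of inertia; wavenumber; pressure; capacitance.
pressure

surface tension should have units dimensionally equivalent to kg / s^2 (e.g. N/m).
The given unit 'Pa' reduces to kg / (m * s^2). Of the listed options, that is the dimensionality of pressure.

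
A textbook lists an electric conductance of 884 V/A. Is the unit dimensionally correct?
No

electric conductance has SI base units: A^2 * s^3 / (kg * m^2)
V/A does NOT reduce to A^2 * s^3 / (kg * m^2); a valid unit for electric conductance would be e.g. S.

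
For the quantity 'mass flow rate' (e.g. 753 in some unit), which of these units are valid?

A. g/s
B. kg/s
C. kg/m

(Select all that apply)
A, B

mass flow rate has SI base units: kg / s

Checking each option against kg / s:
  A. g/s: ✓ matches
  B. kg/s: ✓ matches
  C. kg/m: ✗ does not match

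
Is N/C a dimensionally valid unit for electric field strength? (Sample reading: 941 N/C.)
Yes

electric field strength has SI base units: kg * m / (A * s^3)
N/C reduces to the same SI base units, so it is a valid unit for electric field strength.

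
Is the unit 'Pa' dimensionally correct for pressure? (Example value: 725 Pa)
Yes

pressure has SI base units: kg / (m * s^2)
Pa reduces to the same SI base units, so it is a valid unit for pressure.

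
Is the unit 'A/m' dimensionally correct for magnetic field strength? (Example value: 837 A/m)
Yes

magnetic field strength has SI base units: A / m
A/m reduces to the same SI base units, so it is a valid unit for magnetic field strength.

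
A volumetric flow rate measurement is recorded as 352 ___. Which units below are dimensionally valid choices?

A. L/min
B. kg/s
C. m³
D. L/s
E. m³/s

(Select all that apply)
A, D, E

volumetric flow rate has SI base units: m^3 / s

Checking each option against m^3 / s:
  A. L/min: ✓ matches
  B. kg/s: ✗ does not match
  C. m³: ✗ does not match
  D. L/s: ✓ matches
  E. m³/s: ✓ matches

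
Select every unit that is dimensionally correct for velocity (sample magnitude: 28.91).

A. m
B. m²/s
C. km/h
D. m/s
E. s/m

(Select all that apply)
C, D

velocity has SI base units: m / s

Checking each option against m / s:
  A. m: ✗ does not match
  B. m²/s: ✗ does not match
  C. km/h: ✓ matches
  D. m/s: ✓ matches
  E. s/m: ✗ does not match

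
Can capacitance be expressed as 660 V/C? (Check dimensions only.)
No

capacitance has SI base units: A^2 * s^4 / (kg * m^2)
V/C does NOT reduce to A^2 * s^4 / (kg * m^2); a valid unit for capacitance would be e.g. F.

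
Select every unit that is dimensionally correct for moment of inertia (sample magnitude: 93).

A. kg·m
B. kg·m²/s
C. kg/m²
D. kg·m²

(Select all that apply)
D

moment of inertia has SI base units: kg * m^2

Checking each option against kg * m^2:
  A. kg·m: ✗ does not match
  B. kg·m²/s: ✗ does not match
  C. kg/m²: ✗ does not match
  D. kg·m²: ✓ matches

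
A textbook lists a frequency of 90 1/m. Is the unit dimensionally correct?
No

frequency has SI base units: 1 / s
1/m does NOT reduce to 1 / s; a valid unit for frequency would be e.g. Hz.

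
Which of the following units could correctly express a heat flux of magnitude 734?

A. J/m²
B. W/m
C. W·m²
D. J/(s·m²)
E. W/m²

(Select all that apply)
D, E

heat flux has SI base units: kg / s^3

Checking each option against kg / s^3:
  A. J/m²: ✗ does not match
  B. W/m: ✗ does not match
  C. W·m²: ✗ does not match
  D. J/(s·m²): ✓ matches
  E. W/m²: ✓ matches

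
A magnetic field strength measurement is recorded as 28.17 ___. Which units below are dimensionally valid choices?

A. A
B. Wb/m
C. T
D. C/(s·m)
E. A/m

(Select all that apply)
D, E

magnetic field strength has SI base units: A / m

Checking each option against A / m:
  A. A: ✗ does not match
  B. Wb/m: ✗ does not match
  C. T: ✗ does not match
  D. C/(s·m): ✓ matches
  E. A/m: ✓ matches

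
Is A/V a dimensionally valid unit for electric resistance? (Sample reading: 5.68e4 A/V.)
No

electric resistance has SI base units: kg * m^2 / (A^2 * s^3)
A/V does NOT reduce to kg * m^2 / (A^2 * s^3); a valid unit for electric resistance would be e.g. Ω.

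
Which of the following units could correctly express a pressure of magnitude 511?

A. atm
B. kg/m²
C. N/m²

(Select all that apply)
A, C

pressure has SI base units: kg / (m * s^2)

Checking each option against kg / (m * s^2):
  A. atm: ✓ matches
  B. kg/m²: ✗ does not match
  C. N/m²: ✓ matches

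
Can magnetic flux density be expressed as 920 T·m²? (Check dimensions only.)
No

magnetic flux density has SI base units: kg / (A * s^2)
T·m² does NOT reduce to kg / (A * s^2); a valid unit for magnetic flux density would be e.g. T.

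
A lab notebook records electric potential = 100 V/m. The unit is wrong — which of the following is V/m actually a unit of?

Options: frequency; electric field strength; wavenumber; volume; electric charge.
electric field strength

electric potential should have units dimensionally equivalent to kg * m^2 / (A * s^3) (e.g. V).
The given unit 'V/m' reduces to kg * m / (A * s^3). Of the listed options, that is the dimensionality of electric field strength.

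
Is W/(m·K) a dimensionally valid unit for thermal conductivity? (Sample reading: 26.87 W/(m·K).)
Yes

thermal conductivity has SI base units: kg * m / (s^3 * K)
W/(m·K) reduces to the same SI base units, so it is a valid unit for thermal conductivity.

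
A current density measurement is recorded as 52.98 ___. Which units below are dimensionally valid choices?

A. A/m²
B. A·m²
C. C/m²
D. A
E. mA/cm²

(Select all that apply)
A, E

current density has SI base units: A / m^2

Checking each option against A / m^2:
  A. A/m²: ✓ matches
  B. A·m²: ✗ does not match
  C. C/m²: ✗ does not match
  D. A: ✗ does not match
  E. mA/cm²: ✓ matches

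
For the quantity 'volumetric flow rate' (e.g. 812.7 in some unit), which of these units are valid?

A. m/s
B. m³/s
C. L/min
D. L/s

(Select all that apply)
B, C, D

volumetric flow rate has SI base units: m^3 / s

Checking each option against m^3 / s:
  A. m/s: ✗ does not match
  B. m³/s: ✓ matches
  C. L/min: ✓ matches
  D. L/s: ✓ matches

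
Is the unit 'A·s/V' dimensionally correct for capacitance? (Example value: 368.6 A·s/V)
Yes

capacitance has SI base units: A^2 * s^4 / (kg * m^2)
A·s/V reduces to the same SI base units, so it is a valid unit for capacitance.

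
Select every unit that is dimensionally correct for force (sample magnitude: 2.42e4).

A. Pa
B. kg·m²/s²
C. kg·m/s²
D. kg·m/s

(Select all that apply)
C

force has SI base units: kg * m / s^2

Checking each option against kg * m / s^2:
  A. Pa: ✗ does not match
  B. kg·m²/s²: ✗ does not match
  C. kg·m/s²: ✓ matches
  D. kg·m/s: ✗ does not match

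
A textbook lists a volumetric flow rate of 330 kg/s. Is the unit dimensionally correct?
No

volumetric flow rate has SI base units: m^3 / s
kg/s does NOT reduce to m^3 / s; a valid unit for volumetric flow rate would be e.g. m³/s.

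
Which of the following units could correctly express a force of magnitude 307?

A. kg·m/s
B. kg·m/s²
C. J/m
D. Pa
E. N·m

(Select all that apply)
B, C

force has SI base units: kg * m / s^2

Checking each option against kg * m / s^2:
  A. kg·m/s: ✗ does not match
  B. kg·m/s²: ✓ matches
  C. J/m: ✓ matches
  D. Pa: ✗ does not match
  E. N·m: ✗ does not match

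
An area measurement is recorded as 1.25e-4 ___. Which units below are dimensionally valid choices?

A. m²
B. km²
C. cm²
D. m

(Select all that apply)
A, B, C

area has SI base units: m^2

Checking each option against m^2:
  A. m²: ✓ matches
  B. km²: ✓ matches
  C. cm²: ✓ matches
  D. m: ✗ does not match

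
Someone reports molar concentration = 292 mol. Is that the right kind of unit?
No

molar concentration has SI base units: mol / m^3
mol does NOT reduce to mol / m^3; a valid unit for molar concentration would be e.g. mol/m³.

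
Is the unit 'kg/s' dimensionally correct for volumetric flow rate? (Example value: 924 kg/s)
No

volumetric flow rate has SI base units: m^3 / s
kg/s does NOT reduce to m^3 / s; a valid unit for volumetric flow rate would be e.g. m³/s.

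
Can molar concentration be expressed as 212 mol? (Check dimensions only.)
No

molar concentration has SI base units: mol / m^3
mol does NOT reduce to mol / m^3; a valid unit for molar concentration would be e.g. mol/m³.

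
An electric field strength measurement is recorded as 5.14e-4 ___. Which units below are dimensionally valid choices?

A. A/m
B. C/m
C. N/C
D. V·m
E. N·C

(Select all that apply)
C

electric field strength has SI base units: kg * m / (A * s^3)

Checking each option against kg * m / (A * s^3):
  A. A/m: ✗ does not match
  B. C/m: ✗ does not match
  C. N/C: ✓ matches
  D. V·m: ✗ does not match
  E. N·C: ✗ does not match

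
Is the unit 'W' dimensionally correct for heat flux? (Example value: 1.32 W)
No

heat flux has SI base units: kg / s^3
W does NOT reduce to kg / s^3; a valid unit for heat flux would be e.g. W/m².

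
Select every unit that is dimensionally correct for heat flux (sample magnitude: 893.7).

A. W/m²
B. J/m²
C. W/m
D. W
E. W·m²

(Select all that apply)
A

heat flux has SI base units: kg / s^3

Checking each option against kg / s^3:
  A. W/m²: ✓ matches
  B. J/m²: ✗ does not match
  C. W/m: ✗ does not match
  D. W: ✗ does not match
  E. W·m²: ✗ does not match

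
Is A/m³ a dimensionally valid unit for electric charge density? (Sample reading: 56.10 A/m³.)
No

electric charge density has SI base units: A * s / m^3
A/m³ does NOT reduce to A * s / m^3; a valid unit for electric charge density would be e.g. C/m³.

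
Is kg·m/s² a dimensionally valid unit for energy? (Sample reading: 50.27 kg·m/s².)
No

energy has SI base units: kg * m^2 / s^2
kg·m/s² does NOT reduce to kg * m^2 / s^2; a valid unit for energy would be e.g. J.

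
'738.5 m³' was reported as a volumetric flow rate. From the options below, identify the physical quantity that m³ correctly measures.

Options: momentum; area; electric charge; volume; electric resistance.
volume

volumetric flow rate should have units dimensionally equivalent to m^3 / s (e.g. m³/s).
The given unit 'm³' reduces to m^3. Of the listed options, that is the dimensionality of volume.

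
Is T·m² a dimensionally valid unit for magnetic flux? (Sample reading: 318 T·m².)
Yes

magnetic flux has SI base units: kg * m^2 / (A * s^2)
T·m² reduces to the same SI base units, so it is a valid unit for magnetic flux.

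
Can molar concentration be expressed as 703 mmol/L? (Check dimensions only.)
Yes

molar concentration has SI base units: mol / m^3
mmol/L reduces to the same SI base units, so it is a valid unit for molar concentration.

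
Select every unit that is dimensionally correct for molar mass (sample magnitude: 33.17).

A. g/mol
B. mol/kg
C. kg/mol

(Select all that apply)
A, C

molar mass has SI base units: kg / mol

Checking each option against kg / mol:
  A. g/mol: ✓ matches
  B. mol/kg: ✗ does not match
  C. kg/mol: ✓ matches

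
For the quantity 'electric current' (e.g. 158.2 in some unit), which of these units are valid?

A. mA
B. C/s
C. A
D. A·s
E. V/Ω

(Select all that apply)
A, B, C, E

electric current has SI base units: A

Checking each option against A:
  A. mA: ✓ matches
  B. C/s: ✓ matches
  C. A: ✓ matches
  D. A·s: ✗ does not match
  E. V/Ω: ✓ matches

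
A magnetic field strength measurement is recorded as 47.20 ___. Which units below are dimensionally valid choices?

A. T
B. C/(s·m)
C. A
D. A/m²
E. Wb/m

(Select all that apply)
B

magnetic field strength has SI base units: A / m

Checking each option against A / m:
  A. T: ✗ does not match
  B. C/(s·m): ✓ matches
  C. A: ✗ does not match
  D. A/m²: ✗ does not match
  E. Wb/m: ✗ does not match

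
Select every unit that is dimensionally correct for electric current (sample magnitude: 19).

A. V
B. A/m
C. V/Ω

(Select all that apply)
C

electric current has SI base units: A

Checking each option against A:
  A. V: ✗ does not match
  B. A/m: ✗ does not match
  C. V/Ω: ✓ matches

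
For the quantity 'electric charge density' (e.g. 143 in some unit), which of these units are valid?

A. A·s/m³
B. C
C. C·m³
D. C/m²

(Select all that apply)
A

electric charge density has SI base units: A * s / m^3

Checking each option against A * s / m^3:
  A. A·s/m³: ✓ matches
  B. C: ✗ does not match
  C. C·m³: ✗ does not match
  D. C/m²: ✗ does not match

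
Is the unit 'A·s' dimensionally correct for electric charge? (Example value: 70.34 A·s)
Yes

electric charge has SI base units: A * s
A·s reduces to the same SI base units, so it is a valid unit for electric charge.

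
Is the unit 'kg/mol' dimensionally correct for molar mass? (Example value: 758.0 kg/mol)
Yes

molar mass has SI base units: kg / mol
kg/mol reduces to the same SI base units, so it is a valid unit for molar mass.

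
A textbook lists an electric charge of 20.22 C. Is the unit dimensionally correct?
Yes

electric charge has SI base units: A * s
C reduces to the same SI base units, so it is a valid unit for electric charge.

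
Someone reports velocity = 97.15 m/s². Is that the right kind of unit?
No

velocity has SI base units: m / s
m/s² does NOT reduce to m / s; a valid unit for velocity would be e.g. m/s.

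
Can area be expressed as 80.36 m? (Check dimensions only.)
No

area has SI base units: m^2
m does NOT reduce to m^2; a valid unit for area would be e.g. m².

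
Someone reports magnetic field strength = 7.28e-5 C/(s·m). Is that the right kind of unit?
Yes

magnetic field strength has SI base units: A / m
C/(s·m) reduces to the same SI base units, so it is a valid unit for magnetic field strength.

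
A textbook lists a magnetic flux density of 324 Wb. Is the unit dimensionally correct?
No

magnetic flux density has SI base units: kg / (A * s^2)
Wb does NOT reduce to kg / (A * s^2); a valid unit for magnetic flux density would be e.g. T.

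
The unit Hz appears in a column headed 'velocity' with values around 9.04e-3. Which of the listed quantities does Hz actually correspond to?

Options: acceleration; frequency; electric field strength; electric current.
frequency

velocity should have units dimensionally equivalent to m / s (e.g. m/s).
The given unit 'Hz' reduces to 1 / s. Of the listed options, that is the dimensionality of frequency.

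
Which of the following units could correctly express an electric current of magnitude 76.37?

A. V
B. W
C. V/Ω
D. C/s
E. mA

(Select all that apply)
C, D, E

electric current has SI base units: A

Checking each option against A:
  A. V: ✗ does not match
  B. W: ✗ does not match
  C. V/Ω: ✓ matches
  D. C/s: ✓ matches
  E. mA: ✓ matches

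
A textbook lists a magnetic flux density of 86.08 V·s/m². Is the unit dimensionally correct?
Yes

magnetic flux density has SI base units: kg / (A * s^2)
V·s/m² reduces to the same SI base units, so it is a valid unit for magnetic flux density.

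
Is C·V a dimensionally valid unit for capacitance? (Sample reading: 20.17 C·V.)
No

capacitance has SI base units: A^2 * s^4 / (kg * m^2)
C·V does NOT reduce to A^2 * s^4 / (kg * m^2); a valid unit for capacitance would be e.g. F.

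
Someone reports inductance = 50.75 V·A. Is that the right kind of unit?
No

inductance has SI base units: kg * m^2 / (A^2 * s^2)
V·A does NOT reduce to kg * m^2 / (A^2 * s^2); a valid unit for inductance would be e.g. H.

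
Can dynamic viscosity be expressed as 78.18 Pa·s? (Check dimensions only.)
Yes

dynamic viscosity has SI base units: kg / (m * s)
Pa·s reduces to the same SI base units, so it is a valid unit for dynamic viscosity.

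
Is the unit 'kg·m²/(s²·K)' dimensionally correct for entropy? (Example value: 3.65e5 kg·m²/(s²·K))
Yes

entropy has SI base units: kg * m^2 / (s^2 * K)
kg·m²/(s²·K) reduces to the same SI base units, so it is a valid unit for entropy.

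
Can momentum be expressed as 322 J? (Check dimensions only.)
No

momentum has SI base units: kg * m / s
J does NOT reduce to kg * m / s; a valid unit for momentum would be e.g. kg·m/s.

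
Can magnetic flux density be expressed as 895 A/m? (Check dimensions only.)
No

magnetic flux density has SI base units: kg / (A * s^2)
A/m does NOT reduce to kg / (A * s^2); a valid unit for magnetic flux density would be e.g. T.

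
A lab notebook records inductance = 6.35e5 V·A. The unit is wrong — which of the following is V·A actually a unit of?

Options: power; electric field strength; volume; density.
power

inductance should have units dimensionally equivalent to kg * m^2 / (A^2 * s^2) (e.g. H).
The given unit 'V·A' reduces to kg * m^2 / s^3. Of the listed options, that is the dimensionality of power.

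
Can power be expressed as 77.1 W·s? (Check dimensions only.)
No

power has SI base units: kg * m^2 / s^3
W·s does NOT reduce to kg * m^2 / s^3; a valid unit for power would be e.g. W.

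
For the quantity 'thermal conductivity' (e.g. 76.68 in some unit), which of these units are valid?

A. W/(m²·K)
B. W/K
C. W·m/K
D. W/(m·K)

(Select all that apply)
D

thermal conductivity has SI base units: kg * m / (s^3 * K)

Checking each option against kg * m / (s^3 * K):
  A. W/(m²·K): ✗ does not match
  B. W/K: ✗ does not match
  C. W·m/K: ✗ does not match
  D. W/(m·K): ✓ matches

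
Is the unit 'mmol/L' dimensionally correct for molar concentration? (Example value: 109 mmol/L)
Yes

molar concentration has SI base units: mol / m^3
mmol/L reduces to the same SI base units, so it is a valid unit for molar concentration.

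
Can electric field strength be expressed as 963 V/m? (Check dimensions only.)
Yes

electric field strength has SI base units: kg * m / (A * s^3)
V/m reduces to the same SI base units, so it is a valid unit for electric field strength.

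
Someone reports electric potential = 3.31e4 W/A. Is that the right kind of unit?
Yes

electric potential has SI base units: kg * m^2 / (A * s^3)
W/A reduces to the same SI base units, so it is a valid unit for electric potential.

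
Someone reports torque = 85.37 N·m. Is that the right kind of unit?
Yes

torque has SI base units: kg * m^2 / s^2
N·m reduces to the same SI base units, so it is a valid unit for torque.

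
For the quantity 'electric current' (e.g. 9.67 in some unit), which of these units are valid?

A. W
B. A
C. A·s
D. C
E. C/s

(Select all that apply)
B, E

electric current has SI base units: A

Checking each option against A:
  A. W: ✗ does not match
  B. A: ✓ matches
  C. A·s: ✗ does not match
  D. C: ✗ does not match
  E. C/s: ✓ matches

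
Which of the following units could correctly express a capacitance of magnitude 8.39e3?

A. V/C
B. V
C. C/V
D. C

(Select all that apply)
C

capacitance has SI base units: A^2 * s^4 / (kg * m^2)

Checking each option against A^2 * s^4 / (kg * m^2):
  A. V/C: ✗ does not match
  B. V: ✗ does not match
  C. C/V: ✓ matches
  D. C: ✗ does not match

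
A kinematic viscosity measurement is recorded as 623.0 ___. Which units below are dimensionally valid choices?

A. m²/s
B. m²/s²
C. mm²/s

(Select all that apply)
A, C

kinematic viscosity has SI base units: m^2 / s

Checking each option against m^2 / s:
  A. m²/s: ✓ matches
  B. m²/s²: ✗ does not match
  C. mm²/s: ✓ matches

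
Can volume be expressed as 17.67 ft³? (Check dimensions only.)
Yes

volume has SI base units: m^3
ft³ reduces to the same SI base units, so it is a valid unit for volume.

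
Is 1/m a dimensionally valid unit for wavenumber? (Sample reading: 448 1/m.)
Yes

wavenumber has SI base units: 1 / m
1/m reduces to the same SI base units, so it is a valid unit for wavenumber.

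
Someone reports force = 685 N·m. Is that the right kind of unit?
No

force has SI base units: kg * m / s^2
N·m does NOT reduce to kg * m / s^2; a valid unit for force would be e.g. N.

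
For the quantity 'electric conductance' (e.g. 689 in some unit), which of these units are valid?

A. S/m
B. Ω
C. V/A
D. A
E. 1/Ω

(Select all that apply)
E

electric conductance has SI base units: A^2 * s^3 / (kg * m^2)

Checking each option against A^2 * s^3 / (kg * m^2):
  A. S/m: ✗ does not match
  B. Ω: ✗ does not match
  C. V/A: ✗ does not match
  D. A: ✗ does not match
  E. 1/Ω: ✓ matches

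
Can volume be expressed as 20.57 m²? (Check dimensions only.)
No

volume has SI base units: m^3
m² does NOT reduce to m^3; a valid unit for volume would be e.g. m³.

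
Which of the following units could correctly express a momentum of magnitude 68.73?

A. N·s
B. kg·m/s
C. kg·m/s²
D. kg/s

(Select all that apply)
A, B

momentum has SI base units: kg * m / s

Checking each option against kg * m / s:
  A. N·s: ✓ matches
  B. kg·m/s: ✓ matches
  C. kg·m/s²: ✗ does not match
  D. kg/s: ✗ does not match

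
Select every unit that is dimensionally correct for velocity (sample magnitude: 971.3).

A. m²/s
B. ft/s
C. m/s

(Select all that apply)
B, C

velocity has SI base units: m / s

Checking each option against m / s:
  A. m²/s: ✗ does not match
  B. ft/s: ✓ matches
  C. m/s: ✓ matches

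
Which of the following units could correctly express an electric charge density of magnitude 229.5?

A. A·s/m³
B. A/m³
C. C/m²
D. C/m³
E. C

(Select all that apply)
A, D

electric charge density has SI base units: A * s / m^3

Checking each option against A * s / m^3:
  A. A·s/m³: ✓ matches
  B. A/m³: ✗ does not match
  C. C/m²: ✗ does not match
  D. C/m³: ✓ matches
  E. C: ✗ does not match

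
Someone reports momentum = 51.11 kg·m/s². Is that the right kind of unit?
No

momentum has SI base units: kg * m / s
kg·m/s² does NOT reduce to kg * m / s; a valid unit for momentum would be e.g. kg·m/s.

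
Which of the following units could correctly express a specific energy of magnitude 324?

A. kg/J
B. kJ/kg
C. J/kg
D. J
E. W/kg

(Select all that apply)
B, C

specific energy has SI base units: m^2 / s^2

Checking each option against m^2 / s^2:
  A. kg/J: ✗ does not match
  B. kJ/kg: ✓ matches
  C. J/kg: ✓ matches
  D. J: ✗ does not match
  E. W/kg: ✗ does not match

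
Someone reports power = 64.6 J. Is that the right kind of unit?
No

power has SI base units: kg * m^2 / s^3
J does NOT reduce to kg * m^2 / s^3; a valid unit for power would be e.g. W.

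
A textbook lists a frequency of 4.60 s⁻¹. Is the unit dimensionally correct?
Yes

frequency has SI base units: 1 / s
s⁻¹ reduces to the same SI base units, so it is a valid unit for frequency.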